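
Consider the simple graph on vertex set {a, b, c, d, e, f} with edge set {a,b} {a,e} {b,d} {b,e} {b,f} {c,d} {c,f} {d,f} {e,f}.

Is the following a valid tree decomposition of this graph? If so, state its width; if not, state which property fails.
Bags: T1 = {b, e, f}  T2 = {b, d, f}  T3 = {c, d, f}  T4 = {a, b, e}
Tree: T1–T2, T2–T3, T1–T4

Vertex coverage: the bags together contain {a, b, c, d, e, f}, the full vertex set. Edge coverage: each edge of G has both endpoints in at least one bag. Running intersection: for every vertex, the bags containing it form a connected subtree. All three properties hold, so this is a valid tree decomposition of width max|bag| − 1 = 2, and hence tw(G) ≤ 2.

Yes; width 2.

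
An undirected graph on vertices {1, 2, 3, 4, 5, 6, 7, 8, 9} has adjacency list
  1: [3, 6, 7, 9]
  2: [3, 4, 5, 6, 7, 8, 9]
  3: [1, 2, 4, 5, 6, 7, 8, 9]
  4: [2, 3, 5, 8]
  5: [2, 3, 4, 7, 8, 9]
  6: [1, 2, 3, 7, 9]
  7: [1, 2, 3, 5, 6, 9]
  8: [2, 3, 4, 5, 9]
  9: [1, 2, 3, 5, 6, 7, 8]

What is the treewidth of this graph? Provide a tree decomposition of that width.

Each bag holds 5 vertices, so the decomposition has width 4, which upper-bounds the treewidth. Conversely, {1, 3, 6, 7, 9} is a clique of size 5, and the vertices of any clique must share a bag in every tree decomposition; so some bag has ≥ 5 vertices and tw(G) ≥ 4. The upper and lower bounds meet at 4, so that is the treewidth.

Treewidth 4.
Bags: B1 = {2, 3, 5, 8, 9}  B2 = {2, 3, 5, 7, 9}  B3 = {2, 3, 6, 7, 9}  B4 = {2, 3, 4, 5, 8}  B5 = {1, 3, 6, 7, 9}
Tree: B1–B2, B2–B3, B1–B4, B3–B5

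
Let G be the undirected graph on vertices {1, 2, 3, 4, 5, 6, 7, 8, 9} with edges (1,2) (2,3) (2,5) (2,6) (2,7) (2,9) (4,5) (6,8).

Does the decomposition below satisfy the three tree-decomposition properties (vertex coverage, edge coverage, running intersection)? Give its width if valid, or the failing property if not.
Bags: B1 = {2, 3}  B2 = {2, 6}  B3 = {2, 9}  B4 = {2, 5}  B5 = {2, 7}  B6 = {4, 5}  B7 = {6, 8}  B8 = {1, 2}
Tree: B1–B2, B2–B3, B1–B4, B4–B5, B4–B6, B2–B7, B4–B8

Vertex coverage: the bags together contain {1, 2, 3, 4, 5, 6, 7, 8, 9}, the full vertex set. Edge coverage: each edge of G has both endpoints in at least one bag. Running intersection: for every vertex, the bags containing it form a connected subtree. All three properties hold, so this is a valid tree decomposition of width max|bag| − 1 = 1, and hence tw(G) ≤ 1.

Yes; width 1.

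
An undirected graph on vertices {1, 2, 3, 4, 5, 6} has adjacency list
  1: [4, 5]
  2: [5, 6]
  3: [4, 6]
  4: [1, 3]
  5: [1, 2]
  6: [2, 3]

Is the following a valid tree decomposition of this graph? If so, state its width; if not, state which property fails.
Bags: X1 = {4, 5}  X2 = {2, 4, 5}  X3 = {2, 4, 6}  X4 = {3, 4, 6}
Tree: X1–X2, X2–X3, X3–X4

No — vertex 1 appears in no bag.

A tree decomposition must satisfy three properties: every vertex lies in some bag; for every edge, both endpoints lie together in some bag; and for every vertex, the bags containing it form a connected subtree. Here vertex 1 appears in no bag, so the decomposition is invalid.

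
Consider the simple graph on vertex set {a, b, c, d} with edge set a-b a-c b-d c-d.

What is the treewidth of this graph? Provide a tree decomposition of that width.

Treewidth 2.
One such decomposition:
Bags: B1 = {b, c, d}  B2 = {a, b, c}
Tree: B1–B2

The largest bag has 3 vertices, giving width 2; this decomposition certifies tw(G) ≤ 2. Since c–d–b–a–c is a cycle in G, G is not acyclic. Forests are exactly the graphs of treewidth ≤ 1, so tw(G) ≥ 2. Therefore the treewidth is 2.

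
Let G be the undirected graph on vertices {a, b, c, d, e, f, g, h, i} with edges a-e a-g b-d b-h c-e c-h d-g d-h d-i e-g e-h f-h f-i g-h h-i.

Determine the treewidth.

A width-2 tree decomposition is:
Bags: B1 = {e, g, h}  B2 = {a, e, g}  B3 = {d, g, h}  B4 = {b, d, h}  B5 = {d, h, i}  B6 = {f, h, i}  B7 = {c, e, h}
Tree: B1–B2, B1–B3, B3–B4, B3–B5, B5–B6, B1–B7
The largest bag has 3 vertices, giving width 2; this decomposition certifies tw(G) ≤ 2. For the lower bound, the 3 vertices {d, g, h} are pairwise adjacent, and any tree decomposition puts a clique entirely inside one bag — forcing width ≥ 2. Combining the bounds, tw(G) = 2.

2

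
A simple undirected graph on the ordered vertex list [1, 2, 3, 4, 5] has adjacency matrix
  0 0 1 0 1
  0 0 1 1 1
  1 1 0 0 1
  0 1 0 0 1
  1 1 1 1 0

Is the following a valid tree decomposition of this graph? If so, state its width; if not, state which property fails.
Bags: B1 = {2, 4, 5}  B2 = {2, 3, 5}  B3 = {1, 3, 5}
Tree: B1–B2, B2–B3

Checking the three conditions: (i) the bags cover all of {1, 2, 3, 4, 5}; (ii) for each edge, some bag contains both endpoints; (iii) the bags containing any fixed vertex form a subtree. All hold, so the decomposition is valid with width 3 − 1 = 2.

Yes; width 2.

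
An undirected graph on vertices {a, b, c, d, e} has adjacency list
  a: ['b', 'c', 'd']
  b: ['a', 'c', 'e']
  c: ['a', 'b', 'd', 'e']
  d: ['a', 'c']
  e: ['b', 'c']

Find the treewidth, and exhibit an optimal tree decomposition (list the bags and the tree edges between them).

Each bag holds 3 vertices, so the decomposition has width 2, which upper-bounds the treewidth. Conversely, {b, c, e} is a clique of size 3, and the vertices of any clique must share a bag in every tree decomposition; so some bag has ≥ 3 vertices and tw(G) ≥ 2. Combining the bounds, tw(G) = 2.

Treewidth 2.
Bags: B1 = {b, c, e}  B2 = {a, b, c}  B3 = {a, c, d}
Tree: B1–B2, B2–B3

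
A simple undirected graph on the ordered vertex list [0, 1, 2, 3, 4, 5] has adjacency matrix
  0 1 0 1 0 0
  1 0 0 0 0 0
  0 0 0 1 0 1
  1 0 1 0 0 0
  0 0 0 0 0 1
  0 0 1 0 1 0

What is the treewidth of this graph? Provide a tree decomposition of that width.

Treewidth 1.
One optimal decomposition is:
Bags: B1 = {4, 5}  B2 = {2, 5}  B3 = {2, 3}  B4 = {0, 3}  B5 = {0, 1}
Tree: B1–B2, B2–B3, B3–B4, B4–B5

The largest bag has 2 vertices, giving width 1; this decomposition certifies tw(G) ≤ 1. G has an edge, so its treewidth is at least 1. Hence tw(G) = 1 exactly.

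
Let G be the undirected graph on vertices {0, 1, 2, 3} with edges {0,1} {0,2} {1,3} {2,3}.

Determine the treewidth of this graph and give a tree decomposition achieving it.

Treewidth 2.
One optimal decomposition is:
Bags: B1 = {1, 2, 3}  B2 = {0, 1, 2}
Tree: B1–B2

Each bag holds 3 vertices, so the decomposition has width 2, which upper-bounds the treewidth. Since 2–3–1–0–2 is a cycle in G, G is not acyclic. Forests are exactly the graphs of treewidth ≤ 1, so tw(G) ≥ 2. The upper and lower bounds meet at 2, so that is the treewidth.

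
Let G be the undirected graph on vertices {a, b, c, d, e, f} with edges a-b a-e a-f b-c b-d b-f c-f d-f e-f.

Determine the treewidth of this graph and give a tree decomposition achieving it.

Treewidth 2.
One optimal decomposition is:
Bags: B1 = {a, e, f}  B2 = {a, b, f}  B3 = {b, c, f}  B4 = {b, d, f}
Tree: B1–B2, B2–B3, B2–B4

The largest bag has 3 vertices, giving width 2; this decomposition certifies tw(G) ≤ 2. For the lower bound, the 3 vertices {a, e, f} are pairwise adjacent, and any tree decomposition puts a clique entirely inside one bag — forcing width ≥ 2. Therefore the treewidth is 2.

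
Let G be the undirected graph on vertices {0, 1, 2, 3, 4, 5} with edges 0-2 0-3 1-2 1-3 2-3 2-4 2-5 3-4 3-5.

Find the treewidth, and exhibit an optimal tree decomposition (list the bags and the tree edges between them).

Each bag holds 3 vertices, so the decomposition has width 2, which upper-bounds the treewidth. On the other hand G contains the 3-clique {0, 2, 3}. A clique must lie in a single bag of any decomposition, so no decomposition can have width below 2. Combining the bounds, tw(G) = 2.

Treewidth 2.
One optimal decomposition is:
Bags: B1 = {2, 3, 4}  B2 = {2, 3, 5}  B3 = {1, 2, 3}  B4 = {0, 2, 3}
Tree: B1–B2, B2–B3, B3–B4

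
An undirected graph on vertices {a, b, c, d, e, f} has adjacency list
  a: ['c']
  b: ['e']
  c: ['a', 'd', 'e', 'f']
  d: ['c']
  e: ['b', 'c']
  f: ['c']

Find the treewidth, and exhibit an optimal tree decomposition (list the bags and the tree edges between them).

Treewidth 1.
Bags: B1 = {c, f}  B2 = {c, e}  B3 = {a, c}  B4 = {b, e}  B5 = {c, d}
Tree: B1–B2, B1–B3, B2–B4, B2–B5

The largest bag has 2 vertices, giving width 1; this decomposition certifies tw(G) ≤ 1. Any graph with an edge has treewidth ≥ 1, and G has the edge f–c. Hence tw(G) = 1 exactly.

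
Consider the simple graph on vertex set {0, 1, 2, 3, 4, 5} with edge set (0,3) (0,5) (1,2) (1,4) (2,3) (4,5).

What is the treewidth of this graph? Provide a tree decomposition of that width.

Each bag holds 3 vertices, so the decomposition has width 2, which upper-bounds the treewidth. The edges 0–5–4–1–2–3–0 form a cycle, so G is not a tree and its treewidth is at least 2. Hence tw(G) = 2 exactly.

Treewidth 2.
One such decomposition:
Bags: B1 = {0, 4, 5}  B2 = {0, 1, 4}  B3 = {0, 1, 2}  B4 = {0, 2, 3}
Tree: B1–B2, B2–B3, B3–B4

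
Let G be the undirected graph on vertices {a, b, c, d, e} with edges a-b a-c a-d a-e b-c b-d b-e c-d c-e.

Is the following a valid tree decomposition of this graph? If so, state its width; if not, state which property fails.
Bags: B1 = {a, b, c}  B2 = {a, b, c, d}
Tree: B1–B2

No — vertex e appears in no bag.

A tree decomposition must satisfy three properties: every vertex lies in some bag; for every edge, both endpoints lie together in some bag; and for every vertex, the bags containing it form a connected subtree. Here vertex e appears in no bag, so the decomposition is invalid.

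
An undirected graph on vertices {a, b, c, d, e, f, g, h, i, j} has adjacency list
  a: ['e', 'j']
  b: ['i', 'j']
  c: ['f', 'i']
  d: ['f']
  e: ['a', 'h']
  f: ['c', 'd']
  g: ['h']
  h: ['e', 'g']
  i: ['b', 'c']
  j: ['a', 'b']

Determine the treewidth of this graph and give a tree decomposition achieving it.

Treewidth 1.
One such decomposition:
Bags: B1 = {d, f}  B2 = {c, f}  B3 = {c, i}  B4 = {b, i}  B5 = {b, j}  B6 = {a, j}  B7 = {a, e}  B8 = {e, h}  B9 = {g, h}
Tree: B1–B2, B2–B3, B3–B4, B4–B5, B5–B6, B6–B7, B7–B8, B8–B9

Each bag holds 2 vertices, so the decomposition has width 1, which upper-bounds the treewidth. Any graph with an edge has treewidth ≥ 1, and G has the edge d–f. The upper and lower bounds meet at 1, so that is the treewidth.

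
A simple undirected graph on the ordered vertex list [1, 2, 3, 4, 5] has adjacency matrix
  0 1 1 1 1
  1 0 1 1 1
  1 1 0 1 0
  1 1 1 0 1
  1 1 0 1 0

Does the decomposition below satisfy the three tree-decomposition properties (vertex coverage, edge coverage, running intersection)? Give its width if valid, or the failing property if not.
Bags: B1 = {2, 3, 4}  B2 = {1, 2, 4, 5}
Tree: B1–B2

A tree decomposition must satisfy three properties: every vertex lies in some bag; for every edge, both endpoints lie together in some bag; and for every vertex, the bags containing it form a connected subtree. Here edge (1,3) lies in no bag, so the decomposition is invalid.

No — edge (1,3) lies in no bag.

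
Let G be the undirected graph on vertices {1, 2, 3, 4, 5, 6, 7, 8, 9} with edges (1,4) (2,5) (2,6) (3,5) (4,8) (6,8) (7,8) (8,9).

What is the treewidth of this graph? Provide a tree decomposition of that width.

Each bag holds 2 vertices, so the decomposition has width 1, which upper-bounds the treewidth. Any graph with an edge has treewidth ≥ 1, and G has the edge 2–6. Therefore the treewidth is 1.

Treewidth 1.
Bags: B1 = {2, 6}  B2 = {6, 8}  B3 = {2, 5}  B4 = {4, 8}  B5 = {8, 9}  B6 = {7, 8}  B7 = {3, 5}  B8 = {1, 4}
Tree: B1–B2, B1–B3, B2–B4, B2–B5, B2–B6, B3–B7, B4–B8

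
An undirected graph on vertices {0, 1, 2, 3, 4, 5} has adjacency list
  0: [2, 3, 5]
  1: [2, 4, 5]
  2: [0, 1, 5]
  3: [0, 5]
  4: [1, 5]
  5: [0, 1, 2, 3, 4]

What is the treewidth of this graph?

2

A width-2 tree decomposition is:
Bags: B1 = {1, 2, 5}  B2 = {0, 2, 5}  B3 = {0, 3, 5}  B4 = {1, 4, 5}
Tree: B1–B2, B2–B3, B1–B4
The largest bag has 3 vertices, giving width 2; this decomposition certifies tw(G) ≤ 2. For the lower bound, the 3 vertices {0, 2, 5} are pairwise adjacent, and any tree decomposition puts a clique entirely inside one bag — forcing width ≥ 2. Hence tw(G) = 2 exactly.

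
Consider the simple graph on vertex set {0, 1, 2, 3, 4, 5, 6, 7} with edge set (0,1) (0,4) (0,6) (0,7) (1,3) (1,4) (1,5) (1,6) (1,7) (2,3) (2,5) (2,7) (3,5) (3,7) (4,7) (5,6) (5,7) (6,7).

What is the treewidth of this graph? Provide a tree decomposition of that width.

The largest bag has 4 vertices, giving width 3; this decomposition certifies tw(G) ≤ 3. On the other hand G contains the 4-clique {0, 1, 4, 7}. A clique must lie in a single bag of any decomposition, so no decomposition can have width below 3. Therefore the treewidth is 3.

Treewidth 3.
One optimal decomposition is:
Bags: B1 = {0, 1, 6, 7}  B2 = {0, 1, 4, 7}  B3 = {1, 5, 6, 7}  B4 = {1, 3, 5, 7}  B5 = {2, 3, 5, 7}
Tree: B1–B2, B1–B3, B3–B4, B4–B5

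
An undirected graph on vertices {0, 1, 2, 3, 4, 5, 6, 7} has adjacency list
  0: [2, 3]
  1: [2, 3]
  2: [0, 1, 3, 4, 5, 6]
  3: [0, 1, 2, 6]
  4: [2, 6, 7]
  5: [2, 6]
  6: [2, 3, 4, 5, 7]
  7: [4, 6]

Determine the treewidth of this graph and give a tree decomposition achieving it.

Treewidth 2.
One such decomposition:
Bags: B1 = {2, 4, 6}  B2 = {2, 3, 6}  B3 = {4, 6, 7}  B4 = {0, 2, 3}  B5 = {2, 5, 6}  B6 = {1, 2, 3}
Tree: B1–B2, B1–B3, B2–B4, B1–B5, B4–B6

Each bag holds 3 vertices, so the decomposition has width 2, which upper-bounds the treewidth. Conversely, {0, 2, 3} is a clique of size 3, and the vertices of any clique must share a bag in every tree decomposition; so some bag has ≥ 3 vertices and tw(G) ≥ 2. Therefore the treewidth is 2.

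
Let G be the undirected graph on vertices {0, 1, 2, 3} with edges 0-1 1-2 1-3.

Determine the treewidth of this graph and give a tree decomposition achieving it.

Each bag holds 2 vertices, so the decomposition has width 1, which upper-bounds the treewidth. Since G has at least one edge (e.g. 1–0), it is not an edgeless graph, so tw(G) ≥ 1. Hence tw(G) = 1 exactly.

Treewidth 1.
Bags: B1 = {0, 1}  B2 = {1, 2}  B3 = {1, 3}
Tree: B1–B2, B1–B3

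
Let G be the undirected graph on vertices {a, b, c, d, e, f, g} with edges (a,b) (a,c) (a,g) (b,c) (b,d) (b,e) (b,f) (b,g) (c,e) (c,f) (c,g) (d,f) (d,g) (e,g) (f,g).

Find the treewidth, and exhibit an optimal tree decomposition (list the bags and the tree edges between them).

Every bag has size at most 4, so the width is 4 − 1 = 3 and tw(G) ≤ 3. For the lower bound, the 4 vertices {b, d, f, g} are pairwise adjacent, and any tree decomposition puts a clique entirely inside one bag — forcing width ≥ 3. The upper and lower bounds meet at 3, so that is the treewidth.

Treewidth 3.
Bags: B1 = {b, c, e, g}  B2 = {a, b, c, g}  B3 = {b, c, f, g}  B4 = {b, d, f, g}
Tree: B1–B2, B1–B3, B3–B4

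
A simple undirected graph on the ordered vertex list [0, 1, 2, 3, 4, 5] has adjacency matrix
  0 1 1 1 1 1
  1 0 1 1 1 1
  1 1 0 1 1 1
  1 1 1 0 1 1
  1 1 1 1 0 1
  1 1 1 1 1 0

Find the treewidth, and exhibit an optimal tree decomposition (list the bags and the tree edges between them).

A single bag containing all 6 vertices is trivially a valid decomposition of width 5. For the lower bound, the 6 vertices {0, 1, 2, 3, 4, 5} are pairwise adjacent, and any tree decomposition puts a clique entirely inside one bag — forcing width ≥ 5. Hence tw(G) = 5 exactly.

Treewidth 5.
Bags: B1 = {0, 1, 2, 3, 4, 5}
Tree: (single bag)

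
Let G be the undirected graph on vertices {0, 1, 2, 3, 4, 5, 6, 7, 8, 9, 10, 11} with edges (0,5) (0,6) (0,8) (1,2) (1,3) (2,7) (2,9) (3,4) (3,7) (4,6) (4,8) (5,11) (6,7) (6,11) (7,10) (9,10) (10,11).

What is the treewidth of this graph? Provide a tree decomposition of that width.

Every bag has size at most 4, so the width is 4 − 1 = 3 and tw(G) ≤ 3. For the lower bound: the 4 vertex sets {1,2,9}, {10}, {7}, {3,4,6,11} are disjoint, each induces a connected subgraph, and every pair is joined by at least one edge of G. Contracting each set to a single vertex therefore yields K_{4} as a minor, and since treewidth is minor-monotone, tw(G) ≥ tw(K_{4}) = 3. Therefore the treewidth is 3.

Treewidth 3.
Bags: B1 = {1, 2, 9, 10}  B2 = {1, 2, 7, 10}  B3 = {1, 3, 7, 10}  B4 = {3, 7, 10, 11}  B5 = {3, 6, 7, 11}  B6 = {3, 4, 6, 11}  B7 = {4, 5, 6, 11}  B8 = {0, 4, 5, 6}  B9 = {0, 4, 5, 8}
Tree: B1–B2, B2–B3, B3–B4, B4–B5, B5–B6, B6–B7, B7–B8, B8–B9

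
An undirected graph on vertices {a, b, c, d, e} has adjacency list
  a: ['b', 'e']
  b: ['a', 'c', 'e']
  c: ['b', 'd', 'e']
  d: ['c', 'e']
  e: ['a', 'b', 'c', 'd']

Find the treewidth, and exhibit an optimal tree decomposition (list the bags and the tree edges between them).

Each bag holds 3 vertices, so the decomposition has width 2, which upper-bounds the treewidth. Conversely, {c, d, e} is a clique of size 3, and the vertices of any clique must share a bag in every tree decomposition; so some bag has ≥ 3 vertices and tw(G) ≥ 2. The upper and lower bounds meet at 2, so that is the treewidth.

Treewidth 2.
Bags: B1 = {b, c, e}  B2 = {a, b, e}  B3 = {c, d, e}
Tree: B1–B2, B1–B3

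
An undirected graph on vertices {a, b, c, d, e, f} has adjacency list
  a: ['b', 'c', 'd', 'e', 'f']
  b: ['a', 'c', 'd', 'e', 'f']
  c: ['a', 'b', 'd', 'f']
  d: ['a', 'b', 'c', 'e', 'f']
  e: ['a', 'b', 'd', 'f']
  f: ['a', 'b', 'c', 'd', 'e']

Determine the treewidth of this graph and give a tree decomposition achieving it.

Each bag holds 5 vertices, so the decomposition has width 4, which upper-bounds the treewidth. For the lower bound, the 5 vertices {a, b, d, e, f} are pairwise adjacent, and any tree decomposition puts a clique entirely inside one bag — forcing width ≥ 4. The upper and lower bounds meet at 4, so that is the treewidth.

Treewidth 4.
Bags: B1 = {a, b, c, d, f}  B2 = {a, b, d, e, f}
Tree: B1–B2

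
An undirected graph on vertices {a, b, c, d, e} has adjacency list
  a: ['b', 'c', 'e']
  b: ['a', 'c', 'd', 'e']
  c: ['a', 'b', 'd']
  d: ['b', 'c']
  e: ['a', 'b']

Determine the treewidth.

2

A width-2 tree decomposition is:
Bags: B1 = {a, b, e}  B2 = {a, b, c}  B3 = {b, c, d}
Tree: B1–B2, B2–B3
Each bag holds 3 vertices, so the decomposition has width 2, which upper-bounds the treewidth. On the other hand G contains the 3-clique {a, b, e}. A clique must lie in a single bag of any decomposition, so no decomposition can have width below 2. Hence tw(G) = 2 exactly.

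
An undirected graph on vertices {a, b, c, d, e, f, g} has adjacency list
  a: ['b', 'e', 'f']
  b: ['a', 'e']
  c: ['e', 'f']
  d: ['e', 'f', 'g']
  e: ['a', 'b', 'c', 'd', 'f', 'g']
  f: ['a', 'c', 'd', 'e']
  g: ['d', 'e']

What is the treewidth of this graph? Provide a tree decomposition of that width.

Treewidth 2.
Bags: B1 = {a, e, f}  B2 = {c, e, f}  B3 = {d, e, f}  B4 = {d, e, g}  B5 = {a, b, e}
Tree: B1–B2, B2–B3, B3–B4, B1–B5

Each bag holds 3 vertices, so the decomposition has width 2, which upper-bounds the treewidth. Conversely, {d, e, g} is a clique of size 3, and the vertices of any clique must share a bag in every tree decomposition; so some bag has ≥ 3 vertices and tw(G) ≥ 2. Hence tw(G) = 2 exactly.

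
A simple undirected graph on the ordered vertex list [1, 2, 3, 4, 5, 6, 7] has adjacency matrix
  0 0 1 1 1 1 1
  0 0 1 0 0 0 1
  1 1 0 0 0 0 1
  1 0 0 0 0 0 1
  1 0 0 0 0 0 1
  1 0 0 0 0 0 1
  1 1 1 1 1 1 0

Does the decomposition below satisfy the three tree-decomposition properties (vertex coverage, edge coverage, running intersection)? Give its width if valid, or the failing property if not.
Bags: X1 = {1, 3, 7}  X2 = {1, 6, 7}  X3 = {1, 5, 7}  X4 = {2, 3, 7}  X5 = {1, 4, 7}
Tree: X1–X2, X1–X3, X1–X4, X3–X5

Yes; width 2.

Checking the three conditions: (i) the bags cover all of {1, 2, 3, 4, 5, 6, 7}; (ii) for each edge, some bag contains both endpoints; (iii) the bags containing any fixed vertex form a subtree. All hold, so the decomposition is valid with width 3 − 1 = 2.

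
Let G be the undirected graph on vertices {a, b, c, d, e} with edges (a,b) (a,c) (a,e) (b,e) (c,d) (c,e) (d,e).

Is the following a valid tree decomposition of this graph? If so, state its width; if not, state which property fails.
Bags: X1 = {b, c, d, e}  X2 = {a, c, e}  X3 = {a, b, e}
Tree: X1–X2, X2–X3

A tree decomposition must satisfy three properties: every vertex lies in some bag; for every edge, both endpoints lie together in some bag; and for every vertex, the bags containing it form a connected subtree. Here bags containing vertex b are not connected in the tree, so the decomposition is invalid.

No — bags containing vertex b are not connected in the tree.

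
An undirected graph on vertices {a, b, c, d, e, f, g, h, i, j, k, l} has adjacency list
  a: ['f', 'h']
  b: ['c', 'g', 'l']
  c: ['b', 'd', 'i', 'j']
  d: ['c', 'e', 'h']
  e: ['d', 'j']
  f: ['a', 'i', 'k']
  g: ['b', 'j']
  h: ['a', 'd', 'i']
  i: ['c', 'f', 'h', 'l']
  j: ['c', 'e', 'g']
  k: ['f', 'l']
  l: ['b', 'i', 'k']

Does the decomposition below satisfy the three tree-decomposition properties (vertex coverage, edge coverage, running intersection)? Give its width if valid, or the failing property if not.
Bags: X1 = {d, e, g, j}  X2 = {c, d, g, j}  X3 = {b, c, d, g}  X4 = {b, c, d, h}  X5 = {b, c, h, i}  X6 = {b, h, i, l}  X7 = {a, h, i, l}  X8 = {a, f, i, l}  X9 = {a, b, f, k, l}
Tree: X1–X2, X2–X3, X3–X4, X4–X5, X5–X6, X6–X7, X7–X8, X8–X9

No — bags containing vertex b are not connected in the tree.

A tree decomposition must satisfy three properties: every vertex lies in some bag; for every edge, both endpoints lie together in some bag; and for every vertex, the bags containing it form a connected subtree. Here bags containing vertex b are not connected in the tree, so the decomposition is invalid.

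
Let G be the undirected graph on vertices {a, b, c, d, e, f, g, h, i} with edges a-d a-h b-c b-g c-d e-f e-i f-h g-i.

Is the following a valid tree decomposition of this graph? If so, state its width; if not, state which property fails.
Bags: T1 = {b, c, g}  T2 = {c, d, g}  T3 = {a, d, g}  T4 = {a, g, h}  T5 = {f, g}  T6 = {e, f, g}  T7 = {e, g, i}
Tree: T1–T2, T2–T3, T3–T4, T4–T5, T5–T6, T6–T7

No — edge (h,f) lies in no bag.

A tree decomposition must satisfy three properties: every vertex lies in some bag; for every edge, both endpoints lie together in some bag; and for every vertex, the bags containing it form a connected subtree. Here edge (h,f) lies in no bag, so the decomposition is invalid.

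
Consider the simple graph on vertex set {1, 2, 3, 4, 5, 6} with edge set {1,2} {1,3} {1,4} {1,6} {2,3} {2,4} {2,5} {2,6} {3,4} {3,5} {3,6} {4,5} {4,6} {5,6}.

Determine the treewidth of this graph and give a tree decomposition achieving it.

Treewidth 4.
One optimal decomposition is:
Bags: B1 = {2, 3, 4, 5, 6}  B2 = {1, 2, 3, 4, 6}
Tree: B1–B2

The largest bag has 5 vertices, giving width 4; this decomposition certifies tw(G) ≤ 4. Conversely, {1, 2, 3, 4, 6} is a clique of size 5, and the vertices of any clique must share a bag in every tree decomposition; so some bag has ≥ 5 vertices and tw(G) ≥ 4. Therefore the treewidth is 4.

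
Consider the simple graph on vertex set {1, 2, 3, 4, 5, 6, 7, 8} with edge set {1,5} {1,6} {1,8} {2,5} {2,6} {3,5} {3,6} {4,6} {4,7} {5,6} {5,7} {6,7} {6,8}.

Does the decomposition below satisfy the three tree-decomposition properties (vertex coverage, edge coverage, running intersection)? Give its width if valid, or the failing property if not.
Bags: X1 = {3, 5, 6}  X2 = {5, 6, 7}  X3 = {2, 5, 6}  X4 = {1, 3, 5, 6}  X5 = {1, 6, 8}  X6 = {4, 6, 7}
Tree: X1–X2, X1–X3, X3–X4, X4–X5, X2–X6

A tree decomposition must satisfy three properties: every vertex lies in some bag; for every edge, both endpoints lie together in some bag; and for every vertex, the bags containing it form a connected subtree. Here bags containing vertex 3 are not connected in the tree, so the decomposition is invalid.

No — bags containing vertex 3 are not connected in the tree.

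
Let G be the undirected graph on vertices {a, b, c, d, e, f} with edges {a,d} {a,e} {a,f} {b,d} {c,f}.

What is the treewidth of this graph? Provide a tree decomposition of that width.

Treewidth 1.
One such decomposition:
Bags: B1 = {a, e}  B2 = {a, d}  B3 = {b, d}  B4 = {a, f}  B5 = {c, f}
Tree: B1–B2, B2–B3, B1–B4, B4–B5

The largest bag has 2 vertices, giving width 1; this decomposition certifies tw(G) ≤ 1. Any graph with an edge has treewidth ≥ 1, and G has the edge e–a. Therefore the treewidth is 1.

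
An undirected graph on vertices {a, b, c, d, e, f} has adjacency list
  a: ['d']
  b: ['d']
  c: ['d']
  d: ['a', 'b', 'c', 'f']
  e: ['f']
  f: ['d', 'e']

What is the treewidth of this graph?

1

A width-1 tree decomposition is:
Bags: B1 = {b, d}  B2 = {a, d}  B3 = {c, d}  B4 = {d, f}  B5 = {e, f}
Tree: B1–B2, B2–B3, B1–B4, B4–B5
Each bag holds 2 vertices, so the decomposition has width 1, which upper-bounds the treewidth. G has an edge, so its treewidth is at least 1. The upper and lower bounds meet at 1, so that is the treewidth.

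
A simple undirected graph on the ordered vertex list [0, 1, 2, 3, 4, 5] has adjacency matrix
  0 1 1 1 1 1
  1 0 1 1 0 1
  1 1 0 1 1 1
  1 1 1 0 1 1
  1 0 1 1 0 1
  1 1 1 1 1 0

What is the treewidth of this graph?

A width-4 tree decomposition is:
Bags: B1 = {0, 2, 3, 4, 5}  B2 = {0, 1, 2, 3, 5}
Tree: B1–B2
The largest bag has 5 vertices, giving width 4; this decomposition certifies tw(G) ≤ 4. For the lower bound, the 5 vertices {0, 1, 2, 3, 5} are pairwise adjacent, and any tree decomposition puts a clique entirely inside one bag — forcing width ≥ 4. Hence tw(G) = 4 exactly.

4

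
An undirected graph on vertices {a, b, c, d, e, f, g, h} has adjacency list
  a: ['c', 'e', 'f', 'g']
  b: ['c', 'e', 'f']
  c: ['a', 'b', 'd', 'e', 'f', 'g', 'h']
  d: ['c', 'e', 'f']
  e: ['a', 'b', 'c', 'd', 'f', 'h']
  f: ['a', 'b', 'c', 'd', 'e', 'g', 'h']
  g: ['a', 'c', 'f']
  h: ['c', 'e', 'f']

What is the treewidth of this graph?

A width-3 tree decomposition is:
Bags: B1 = {b, c, e, f}  B2 = {a, c, e, f}  B3 = {a, c, f, g}  B4 = {c, d, e, f}  B5 = {c, e, f, h}
Tree: B1–B2, B2–B3, B1–B4, B4–B5
Every bag has size at most 4, so the width is 4 − 1 = 3 and tw(G) ≤ 3. Conversely, {a, c, f, g} is a clique of size 4, and the vertices of any clique must share a bag in every tree decomposition; so some bag has ≥ 4 vertices and tw(G) ≥ 3. Therefore the treewidth is 3.

3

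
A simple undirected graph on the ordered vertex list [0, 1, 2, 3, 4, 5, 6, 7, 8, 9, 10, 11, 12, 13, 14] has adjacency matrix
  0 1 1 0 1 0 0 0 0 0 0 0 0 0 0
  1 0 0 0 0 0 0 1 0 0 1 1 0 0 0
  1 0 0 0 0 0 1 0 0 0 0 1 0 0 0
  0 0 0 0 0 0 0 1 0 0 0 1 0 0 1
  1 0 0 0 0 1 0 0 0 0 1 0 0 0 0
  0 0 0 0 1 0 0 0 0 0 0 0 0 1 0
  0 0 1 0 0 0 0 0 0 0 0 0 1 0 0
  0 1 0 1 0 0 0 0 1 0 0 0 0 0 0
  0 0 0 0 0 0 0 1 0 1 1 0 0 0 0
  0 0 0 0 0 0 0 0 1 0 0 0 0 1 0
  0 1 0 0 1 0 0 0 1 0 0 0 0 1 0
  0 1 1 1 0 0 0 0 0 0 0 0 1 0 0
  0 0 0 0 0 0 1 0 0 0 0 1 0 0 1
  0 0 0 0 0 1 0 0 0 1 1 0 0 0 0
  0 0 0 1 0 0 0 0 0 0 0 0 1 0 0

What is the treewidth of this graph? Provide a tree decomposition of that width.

Treewidth 3.
One such decomposition:
Bags: B1 = {4, 5, 9, 13}  B2 = {4, 9, 10, 13}  B3 = {4, 8, 9, 10}  B4 = {0, 4, 8, 10}  B5 = {0, 1, 8, 10}  B6 = {0, 1, 7, 8}  B7 = {0, 1, 2, 7}  B8 = {1, 2, 7, 11}  B9 = {2, 3, 7, 11}  B10 = {2, 3, 6, 11}  B11 = {3, 6, 11, 12}  B12 = {3, 6, 12, 14}
Tree: B1–B2, B2–B3, B3–B4, B4–B5, B5–B6, B6–B7, B7–B8, B8–B9, B9–B10, B10–B11, B11–B12

Each bag holds 4 vertices, so the decomposition has width 3, which upper-bounds the treewidth. For the lower bound: the 4 vertex sets {5,9,13}, {4}, {10}, {0,1,7,8} are disjoint, each induces a connected subgraph, and every pair is joined by at least one edge of G. Contracting each set to a single vertex therefore yields K_{4} as a minor, and since treewidth is minor-monotone, tw(G) ≥ tw(K_{4}) = 3. Therefore the treewidth is 3.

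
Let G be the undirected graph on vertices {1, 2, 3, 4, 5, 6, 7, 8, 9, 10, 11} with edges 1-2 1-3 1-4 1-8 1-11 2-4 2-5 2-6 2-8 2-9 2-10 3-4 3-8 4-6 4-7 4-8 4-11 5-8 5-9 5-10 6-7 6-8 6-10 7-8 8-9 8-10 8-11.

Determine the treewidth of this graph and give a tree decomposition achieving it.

Treewidth 3.
One such decomposition:
Bags: B1 = {1, 2, 4, 8}  B2 = {2, 4, 6, 8}  B3 = {1, 4, 8, 11}  B4 = {2, 6, 8, 10}  B5 = {4, 6, 7, 8}  B6 = {1, 3, 4, 8}  B7 = {2, 5, 8, 10}  B8 = {2, 5, 8, 9}
Tree: B1–B2, B1–B3, B2–B4, B2–B5, B1–B6, B4–B7, B7–B8

Each bag holds 4 vertices, so the decomposition has width 3, which upper-bounds the treewidth. On the other hand G contains the 4-clique {1, 4, 8, 11}. A clique must lie in a single bag of any decomposition, so no decomposition can have width below 3. Hence tw(G) = 3 exactly.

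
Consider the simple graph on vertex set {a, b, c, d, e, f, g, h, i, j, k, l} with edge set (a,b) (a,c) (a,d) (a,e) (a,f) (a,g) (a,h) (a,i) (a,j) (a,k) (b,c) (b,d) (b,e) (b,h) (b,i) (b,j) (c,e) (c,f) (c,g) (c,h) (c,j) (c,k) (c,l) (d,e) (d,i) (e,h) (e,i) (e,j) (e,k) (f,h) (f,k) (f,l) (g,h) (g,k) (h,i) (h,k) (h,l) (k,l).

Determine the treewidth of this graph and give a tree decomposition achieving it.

Treewidth 4.
Bags: B1 = {a, c, e, h, k}  B2 = {a, c, f, h, k}  B3 = {a, b, c, e, h}  B4 = {c, f, h, k, l}  B5 = {a, c, g, h, k}  B6 = {a, b, c, e, j}  B7 = {a, b, e, h, i}  B8 = {a, b, d, e, i}
Tree: B1–B2, B1–B3, B2–B4, B1–B5, B3–B6, B3–B7, B7–B8

Every bag has size at most 5, so the width is 5 − 1 = 4 and tw(G) ≤ 4. For the lower bound, the 5 vertices {a, b, d, e, i} are pairwise adjacent, and any tree decomposition puts a clique entirely inside one bag — forcing width ≥ 4. Therefore the treewidth is 4.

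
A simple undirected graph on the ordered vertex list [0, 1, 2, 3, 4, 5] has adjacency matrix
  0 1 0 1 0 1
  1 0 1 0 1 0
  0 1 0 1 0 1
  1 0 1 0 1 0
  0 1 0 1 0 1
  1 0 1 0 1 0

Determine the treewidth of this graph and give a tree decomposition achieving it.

The largest bag has 4 vertices, giving width 3; this decomposition certifies tw(G) ≤ 3. For the lower bound: the 4 vertex sets {2,5}, {1,4}, {0}, {3} are disjoint, each induces a connected subgraph, and every pair is joined by at least one edge of G. Contracting each set to a single vertex therefore yields K_{4} as a minor, and since treewidth is minor-monotone, tw(G) ≥ tw(K_{4}) = 3. Hence tw(G) = 3 exactly.

Treewidth 3.
Bags: B1 = {0, 2, 4, 5}  B2 = {0, 1, 2, 4}  B3 = {0, 2, 3, 4}
Tree: B1–B2, B2–B3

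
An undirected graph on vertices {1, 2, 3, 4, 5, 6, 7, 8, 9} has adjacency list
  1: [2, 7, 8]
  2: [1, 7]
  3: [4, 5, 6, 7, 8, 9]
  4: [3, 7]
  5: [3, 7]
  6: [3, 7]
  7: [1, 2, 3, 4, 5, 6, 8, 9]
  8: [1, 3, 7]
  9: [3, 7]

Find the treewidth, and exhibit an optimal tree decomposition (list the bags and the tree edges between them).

Every bag has size at most 3, so the width is 3 − 1 = 2 and tw(G) ≤ 2. Conversely, {1, 7, 8} is a clique of size 3, and the vertices of any clique must share a bag in every tree decomposition; so some bag has ≥ 3 vertices and tw(G) ≥ 2. Hence tw(G) = 2 exactly.

Treewidth 2.
One such decomposition:
Bags: B1 = {1, 7, 8}  B2 = {3, 7, 8}  B3 = {1, 2, 7}  B4 = {3, 6, 7}  B5 = {3, 5, 7}  B6 = {3, 7, 9}  B7 = {3, 4, 7}
Tree: B1–B2, B1–B3, B2–B4, B4–B5, B4–B6, B6–B7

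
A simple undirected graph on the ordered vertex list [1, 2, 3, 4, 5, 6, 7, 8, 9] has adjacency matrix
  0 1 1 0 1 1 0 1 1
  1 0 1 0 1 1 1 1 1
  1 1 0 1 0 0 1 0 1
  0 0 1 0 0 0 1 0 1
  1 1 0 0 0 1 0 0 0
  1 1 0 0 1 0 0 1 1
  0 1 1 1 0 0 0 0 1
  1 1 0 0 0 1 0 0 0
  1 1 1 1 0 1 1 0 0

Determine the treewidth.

A width-3 tree decomposition is:
Bags: B1 = {1, 2, 6, 9}  B2 = {1, 2, 3, 9}  B3 = {1, 2, 6, 8}  B4 = {2, 3, 7, 9}  B5 = {3, 4, 7, 9}  B6 = {1, 2, 5, 6}
Tree: B1–B2, B1–B3, B2–B4, B4–B5, B1–B6
The largest bag has 4 vertices, giving width 3; this decomposition certifies tw(G) ≤ 3. For the lower bound, the 4 vertices {1, 2, 3, 9} are pairwise adjacent, and any tree decomposition puts a clique entirely inside one bag — forcing width ≥ 3. Hence tw(G) = 3 exactly.

3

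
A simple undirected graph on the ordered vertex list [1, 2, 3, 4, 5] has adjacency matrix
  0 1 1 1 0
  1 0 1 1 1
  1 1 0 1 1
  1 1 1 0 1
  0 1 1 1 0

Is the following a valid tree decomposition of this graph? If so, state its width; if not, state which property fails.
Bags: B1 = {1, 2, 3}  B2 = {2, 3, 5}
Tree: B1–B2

No — vertex 4 appears in no bag.

A tree decomposition must satisfy three properties: every vertex lies in some bag; for every edge, both endpoints lie together in some bag; and for every vertex, the bags containing it form a connected subtree. Here vertex 4 appears in no bag, so the decomposition is invalid.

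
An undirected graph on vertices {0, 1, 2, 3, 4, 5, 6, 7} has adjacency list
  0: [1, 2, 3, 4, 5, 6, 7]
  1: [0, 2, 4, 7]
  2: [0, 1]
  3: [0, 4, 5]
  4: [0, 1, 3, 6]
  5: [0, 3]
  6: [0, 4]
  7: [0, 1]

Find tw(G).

A width-2 tree decomposition is:
Bags: B1 = {0, 1, 4}  B2 = {0, 4, 6}  B3 = {0, 1, 7}  B4 = {0, 1, 2}  B5 = {0, 3, 4}  B6 = {0, 3, 5}
Tree: B1–B2, B1–B3, B1–B4, B1–B5, B5–B6
Each bag holds 3 vertices, so the decomposition has width 2, which upper-bounds the treewidth. On the other hand G contains the 3-clique {0, 1, 2}. A clique must lie in a single bag of any decomposition, so no decomposition can have width below 2. Combining the bounds, tw(G) = 2.

2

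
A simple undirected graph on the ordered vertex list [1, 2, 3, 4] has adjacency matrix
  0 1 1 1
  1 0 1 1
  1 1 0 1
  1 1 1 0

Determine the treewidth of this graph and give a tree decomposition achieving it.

With just one bag of size 4, the width is 4 − 1 = 3, so tw(G) ≤ 3. On the other hand G contains the 4-clique {1, 2, 3, 4}. A clique must lie in a single bag of any decomposition, so no decomposition can have width below 3. Combining the bounds, tw(G) = 3.

Treewidth 3.
One optimal decomposition is:
Bags: B1 = {1, 2, 3, 4}
Tree: (single bag)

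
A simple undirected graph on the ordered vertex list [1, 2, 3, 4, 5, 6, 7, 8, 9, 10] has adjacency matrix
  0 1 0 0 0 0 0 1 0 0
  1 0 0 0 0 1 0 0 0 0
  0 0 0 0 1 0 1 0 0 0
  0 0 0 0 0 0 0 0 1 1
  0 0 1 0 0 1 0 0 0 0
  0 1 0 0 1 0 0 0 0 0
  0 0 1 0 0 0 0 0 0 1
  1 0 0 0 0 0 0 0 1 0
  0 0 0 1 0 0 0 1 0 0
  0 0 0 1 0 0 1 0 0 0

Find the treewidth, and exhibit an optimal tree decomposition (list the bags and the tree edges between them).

The largest bag has 3 vertices, giving width 2; this decomposition certifies tw(G) ≤ 2. For the lower bound, G contains the cycle 9–4–10–7–3–5–6–2–1–8–9, so G is not a forest; only forests have treewidth ≤ 1, hence tw(G) ≥ 2. Hence tw(G) = 2 exactly.

Treewidth 2.
One such decomposition:
Bags: B1 = {4, 9, 10}  B2 = {7, 9, 10}  B3 = {3, 7, 9}  B4 = {3, 5, 9}  B5 = {5, 6, 9}  B6 = {2, 6, 9}  B7 = {1, 2, 9}  B8 = {1, 8, 9}
Tree: B1–B2, B2–B3, B3–B4, B4–B5, B5–B6, B6–B7, B7–B8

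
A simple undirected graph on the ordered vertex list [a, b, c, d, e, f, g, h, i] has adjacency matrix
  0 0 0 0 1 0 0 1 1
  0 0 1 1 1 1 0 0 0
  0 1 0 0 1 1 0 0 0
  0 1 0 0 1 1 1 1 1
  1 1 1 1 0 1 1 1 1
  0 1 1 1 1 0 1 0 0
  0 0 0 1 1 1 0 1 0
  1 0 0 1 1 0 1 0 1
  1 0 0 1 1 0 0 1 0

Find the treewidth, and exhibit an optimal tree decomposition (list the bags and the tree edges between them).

Each bag holds 4 vertices, so the decomposition has width 3, which upper-bounds the treewidth. On the other hand G contains the 4-clique {d, e, g, h}. A clique must lie in a single bag of any decomposition, so no decomposition can have width below 3. The upper and lower bounds meet at 3, so that is the treewidth.

Treewidth 3.
One optimal decomposition is:
Bags: B1 = {d, e, h, i}  B2 = {a, e, h, i}  B3 = {d, e, g, h}  B4 = {d, e, f, g}  B5 = {b, d, e, f}  B6 = {b, c, e, f}
Tree: B1–B2, B1–B3, B3–B4, B4–B5, B5–B6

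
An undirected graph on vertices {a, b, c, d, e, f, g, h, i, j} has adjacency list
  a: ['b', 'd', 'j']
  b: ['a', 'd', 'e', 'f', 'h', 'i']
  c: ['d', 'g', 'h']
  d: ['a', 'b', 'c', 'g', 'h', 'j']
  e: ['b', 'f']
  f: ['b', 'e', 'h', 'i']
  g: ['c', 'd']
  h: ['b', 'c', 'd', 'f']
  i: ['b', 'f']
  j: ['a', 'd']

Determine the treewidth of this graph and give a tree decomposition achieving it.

Treewidth 2.
One such decomposition:
Bags: B1 = {b, d, h}  B2 = {c, d, h}  B3 = {c, d, g}  B4 = {b, f, h}  B5 = {b, e, f}  B6 = {b, f, i}  B7 = {a, b, d}  B8 = {a, d, j}
Tree: B1–B2, B2–B3, B1–B4, B4–B5, B5–B6, B1–B7, B7–B8

Every bag has size at most 3, so the width is 3 − 1 = 2 and tw(G) ≤ 2. Conversely, {c, d, g} is a clique of size 3, and the vertices of any clique must share a bag in every tree decomposition; so some bag has ≥ 3 vertices and tw(G) ≥ 2. Therefore the treewidth is 2.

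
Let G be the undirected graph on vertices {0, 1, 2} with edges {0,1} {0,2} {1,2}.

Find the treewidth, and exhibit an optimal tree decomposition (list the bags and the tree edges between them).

A single bag containing all 3 vertices is trivially a valid decomposition of width 2. Conversely, {0, 1, 2} is a clique of size 3, and the vertices of any clique must share a bag in every tree decomposition; so some bag has ≥ 3 vertices and tw(G) ≥ 2. The upper and lower bounds meet at 2, so that is the treewidth.

Treewidth 2.
Bags: B1 = {0, 1, 2}
Tree: (single bag)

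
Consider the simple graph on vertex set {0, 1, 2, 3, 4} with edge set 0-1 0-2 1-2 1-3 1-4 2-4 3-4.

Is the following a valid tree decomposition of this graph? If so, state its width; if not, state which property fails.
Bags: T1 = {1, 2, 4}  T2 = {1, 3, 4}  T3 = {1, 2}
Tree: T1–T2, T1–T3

No — vertex 0 appears in no bag.

A tree decomposition must satisfy three properties: every vertex lies in some bag; for every edge, both endpoints lie together in some bag; and for every vertex, the bags containing it form a connected subtree. Here vertex 0 appears in no bag, so the decomposition is invalid.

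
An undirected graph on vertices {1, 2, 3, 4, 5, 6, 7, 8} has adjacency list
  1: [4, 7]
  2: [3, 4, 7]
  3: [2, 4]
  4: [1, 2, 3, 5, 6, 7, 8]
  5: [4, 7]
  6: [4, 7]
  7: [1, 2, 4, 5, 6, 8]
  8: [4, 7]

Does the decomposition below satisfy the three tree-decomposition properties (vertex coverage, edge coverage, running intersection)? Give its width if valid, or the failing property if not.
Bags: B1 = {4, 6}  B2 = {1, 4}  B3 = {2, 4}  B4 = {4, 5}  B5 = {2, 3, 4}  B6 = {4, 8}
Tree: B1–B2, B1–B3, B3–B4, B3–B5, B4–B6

A tree decomposition must satisfy three properties: every vertex lies in some bag; for every edge, both endpoints lie together in some bag; and for every vertex, the bags containing it form a connected subtree. Here vertex 7 appears in no bag, so the decomposition is invalid.

No — vertex 7 appears in no bag.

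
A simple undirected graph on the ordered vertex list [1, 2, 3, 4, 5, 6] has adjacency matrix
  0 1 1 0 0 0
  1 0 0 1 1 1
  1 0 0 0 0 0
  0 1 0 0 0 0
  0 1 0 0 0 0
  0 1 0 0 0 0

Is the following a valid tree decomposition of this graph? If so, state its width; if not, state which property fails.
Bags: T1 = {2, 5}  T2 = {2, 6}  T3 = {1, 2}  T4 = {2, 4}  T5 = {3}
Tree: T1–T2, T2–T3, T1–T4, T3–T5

No — edge (1,3) lies in no bag.

A tree decomposition must satisfy three properties: every vertex lies in some bag; for every edge, both endpoints lie together in some bag; and for every vertex, the bags containing it form a connected subtree. Here edge (1,3) lies in no bag, so the decomposition is invalid.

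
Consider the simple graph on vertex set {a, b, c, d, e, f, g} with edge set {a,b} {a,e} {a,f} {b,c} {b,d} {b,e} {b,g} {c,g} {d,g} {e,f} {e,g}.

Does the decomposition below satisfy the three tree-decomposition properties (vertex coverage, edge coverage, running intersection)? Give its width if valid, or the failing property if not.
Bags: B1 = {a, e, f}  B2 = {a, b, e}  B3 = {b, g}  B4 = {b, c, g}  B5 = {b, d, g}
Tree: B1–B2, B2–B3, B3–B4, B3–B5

No — edge (e,g) lies in no bag.

A tree decomposition must satisfy three properties: every vertex lies in some bag; for every edge, both endpoints lie together in some bag; and for every vertex, the bags containing it form a connected subtree. Here edge (e,g) lies in no bag, so the decomposition is invalid.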